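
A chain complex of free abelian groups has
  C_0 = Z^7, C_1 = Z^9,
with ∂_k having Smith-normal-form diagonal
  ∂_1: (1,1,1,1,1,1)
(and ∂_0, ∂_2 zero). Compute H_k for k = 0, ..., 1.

H_0 = Z,  H_1 = Z^3.

H_0: b_0 = 7 − 0 − 6 = 1; torsion from ∂_1 factors > 1: none. So H_0 = Z.
H_1: b_1 = 9 − 6 − 0 = 3; torsion from ∂_2 factors > 1: none. So H_1 = Z^3.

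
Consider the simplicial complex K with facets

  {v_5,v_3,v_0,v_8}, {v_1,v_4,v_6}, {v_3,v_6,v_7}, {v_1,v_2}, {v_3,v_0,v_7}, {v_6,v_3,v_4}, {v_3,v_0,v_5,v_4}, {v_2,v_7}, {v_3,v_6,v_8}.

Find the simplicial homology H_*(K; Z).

Fix the vertex order v_0 < v_1 < v_2 < v_3 < v_4 < v_5 < v_6 < v_7 < v_8 and write every simplex with vertices in increasing order. Then dim K = 3 and the simplices of K are:

  0-simplices (9): [v_0], [v_1], [v_2], [v_3], [v_4], [v_5], [v_6], [v_7], [v_8]
  1-simplices (19): (19 of them)
  2-simplices (12): (12 of them)
  3-simplices (2): [v_0,v_3,v_4,v_5], [v_0,v_3,v_5,v_8]

so the chain groups are C_0 ≅ Z^9, C_1 ≅ Z^19, C_2 ≅ Z^12, C_3 ≅ Z^2.

Boundary ∂_1: C_1 → C_0 is given by ∂[p,q] = [q] − [p]. For instance
  ∂[v_3,v_8] = [v_8] − [v_3].
The 9×19 boundary matrix has rank 8 and Smith normal form diag(1,1,1,1,1,1,1,1).

The boundary map ∂_2: C_2 → C_1 sends each 2-simplex [p,q,r] to [q,r] − [p,r] + [p,q]. For instance
  ∂[v_0,v_5,v_8] = [v_5,v_8] − [v_0,v_8] + [v_0,v_5],
  ∂[v_3,v_4,v_5] = [v_4,v_5] − [v_3,v_5] + [v_3,v_4].
The resulting 19×12 matrix has rank 10, and its Smith normal form has invariant factors (1,1,1,1,1,1,1,1,1,1).

∂_3: C_3 → C_2 sends each 3-simplex σ to the alternating sum Σ_i (−1)^i (σ with its i-th vertex removed). For instance
  ∂[v_0,v_3,v_4,v_5] = [v_3,v_4,v_5] − [v_0,v_4,v_5] + [v_0,v_3,v_5] − [v_0,v_3,v_4],
  ∂[v_0,v_3,v_5,v_8] = [v_3,v_5,v_8] − [v_0,v_5,v_8] + [v_0,v_3,v_8] − [v_0,v_3,v_5].
As a 12×2 matrix over Z this has rank 2, with invariant factors (1,1).

Reading off H_k = ker ∂_k / im ∂_{k+1}:

  H_0: rank C_0 − rank ∂_1 = 9 − 8 = 1, and the invariant factors of ∂_1 are all 1, so H_0 ≅ Z.
  H_1: rank ker ∂_1 − rank ∂_2 = (19 − 8) − 10 = 1, and the invariant factors of ∂_2 are all 1, so H_1 ≅ Z.
  H_2: rank ker ∂_2 − rank ∂_3 = (12 − 10) − 2 = 0, and the invariant factors of ∂_3 are all 1, so H_2 ≅ 0.
  H_3: rank ker ∂_3 − rank ∂_4 = (2 − 2) − 0 = 0, and there is no ∂_4, so H_3 ≅ 0.

H_0 = Z,  H_1 = Z,  H_2 = 0,  H_3 = 0.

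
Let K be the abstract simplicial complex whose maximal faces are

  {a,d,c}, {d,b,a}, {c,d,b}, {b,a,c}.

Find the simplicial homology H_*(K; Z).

H_0 ≅ Z,  H_1 = 0,  H_2 ≅ Z.

K has 4 vertices, 6 edges, 4 triangles.
rank ∂_0 = 0, rank ∂_1 = 3 ⇒ b_0 = 4 − 0 − 3 = 1; all invariant factors of ∂_1 are 1 so no torsion. So H_0 = Z.
rank ∂_1 = 3, rank ∂_2 = 3 ⇒ b_1 = 6 − 3 − 3 = 0; all invariant factors of ∂_2 are 1 so no torsion. So H_1 = 0.
rank ∂_2 = 3, rank ∂_3 = 0 ⇒ b_2 = 4 − 3 − 0 = 1. So H_2 = Z.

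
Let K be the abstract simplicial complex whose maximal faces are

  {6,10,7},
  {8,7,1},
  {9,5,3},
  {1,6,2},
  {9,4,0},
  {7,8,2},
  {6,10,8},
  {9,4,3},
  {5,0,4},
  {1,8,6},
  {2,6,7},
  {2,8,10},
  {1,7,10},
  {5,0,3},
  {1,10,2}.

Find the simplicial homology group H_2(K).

H_2 = 0.

We work with the vertex ordering 0 < 1 < 2 < 3 < 4 < 5 < 6 < 7 < 8 < 9 < 10. The simplices of K, each written with vertices in increasing order, are:

  0-simplices (11): [0], [1], [2], [3], [4], [5], [6], [7], [8], [9], [10]
  1-simplices (25): (25 of them)
  2-simplices (15): [0,3,5], [0,4,5], [0,4,9], [1,2,6], [1,2,10], [1,6,8], [1,7,8], [1,7,10], [2,6,7], [2,7,8], [2,8,10], [3,4,9], [3,5,9], [6,7,10], [6,8,10]

so the chain groups are C_0 ≅ Z^11, C_1 ≅ Z^25, C_2 ≅ Z^15.

Boundary ∂_1: C_1 → C_0 is given by ∂[p,q] = [q] − [p].
This gives a 11×25 integer matrix of rank 9; reducing to Smith normal form yields diagonal entries (1,1,1,1,1,1,1,1,1).

The boundary map ∂_2: C_2 → C_1 acts by ∂[p,q,r] = [q,r] − [p,r] + [p,q]. For instance
  ∂[1,6,8] = [6,8] − [1,8] + [1,6],
  ∂[0,4,5] = [4,5] − [0,5] + [0,4].
The 25×15 boundary matrix has rank 15 and Smith normal form diag(1,1,1,1,1,1,1,1,1,1,1,1,1,1,2).

Reading off H_k = ker ∂_k / im ∂_{k+1}:

  H_2: rank ker ∂_2 − rank ∂_3 = (15 − 15) − 0 = 0, and there is no ∂_3, so H_2 = 0.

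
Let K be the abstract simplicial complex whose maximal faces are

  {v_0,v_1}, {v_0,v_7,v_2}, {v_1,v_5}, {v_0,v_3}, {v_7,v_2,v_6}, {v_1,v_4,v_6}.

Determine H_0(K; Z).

H_0 ≅ Z.

Fix the vertex order v_0 < v_1 < v_2 < v_3 < v_4 < v_5 < v_6 < v_7 and write every simplex with vertices in increasing order. Then dim K = 2 and the simplices of K are:

  0-simplices (8): [v_0], [v_1], [v_2], [v_3], [v_4], [v_5], [v_6], [v_7]
  1-simplices (11): [v_0,v_1], [v_0,v_2], [v_0,v_3], [v_0,v_7], [v_1,v_4], [v_1,v_5], [v_1,v_6], [v_2,v_6], [v_2,v_7], [v_4,v_6], [v_6,v_7]
  2-simplices (3): [v_0,v_2,v_7], [v_1,v_4,v_6], [v_2,v_6,v_7]

Hence C_0 ≅ Z^8, C_1 ≅ Z^11, C_2 ≅ Z^3.

∂_1: C_1 → C_0 sends each edge [p,q] (with p < q) to q − p. For instance
  ∂[v_4,v_6] = [v_6] − [v_4].
As a 8×11 matrix over Z this has rank 7, with invariant factors (1,1,1,1,1,1,1).

∂_2: C_2 → C_1 maps a triangle to the signed sum of its edges. For instance
  ∂[v_1,v_4,v_6] = [v_4,v_6] − [v_1,v_6] + [v_1,v_4],
  ∂[v_0,v_2,v_7] = [v_2,v_7] − [v_0,v_7] + [v_0,v_2].
As a 11×3 matrix over Z this has rank 3, with invariant factors (1,1,1).

Now H_k = ker ∂_k / im ∂_{k+1}, so:

  H_0: rank C_0 − rank ∂_1 = 8 − 7 = 1, and the invariant factors of ∂_1 are all 1, so H_0 ≅ Z.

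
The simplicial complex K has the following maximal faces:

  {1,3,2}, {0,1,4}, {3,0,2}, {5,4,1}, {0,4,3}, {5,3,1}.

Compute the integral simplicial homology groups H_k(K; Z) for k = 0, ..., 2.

H_0 = Z,  H_1 = Z,  H_2 = 0.

Order the vertices as 0 < 1 < 2 < 3 < 4 < 5. Listing each simplex with vertices in this order, K has dimension 2 with simplices:

  0-simplices (6): [0], [1], [2], [3], [4], [5]
  1-simplices (12): [0,1], [0,2], [0,3], [0,4], [1,2], [1,3], [1,4], [1,5], [2,3], [3,4], [3,5], [4,5]
  2-simplices (6): [0,1,4], [0,2,3], [0,3,4], [1,2,3], [1,3,5], [1,4,5]

so the chain groups are C_0 ≅ Z^6, C_1 ≅ Z^12, C_2 ≅ Z^6.

∂_1: C_1 → C_0 sends each edge [p,q] (with p < q) to q − p.
This gives a 6×12 integer matrix of rank 5; reducing to Smith normal form yields diagonal entries (1,1,1,1,1).

∂_2: C_2 → C_1 acts by ∂[p,q,r] = [q,r] − [p,r] + [p,q]. For instance
  ∂[0,2,3] = [2,3] − [0,3] + [0,2],
  ∂[0,3,4] = [3,4] − [0,4] + [0,3].
The resulting 12×6 matrix has rank 6, and its Smith normal form has invariant factors (1,1,1,1,1,1).

Reading off H_k = ker ∂_k / im ∂_{k+1}:

  H_0: rank C_0 − rank ∂_1 = 6 − 5 = 1, and the invariant factors of ∂_1 are all 1, so H_0 = Z.
  H_1: rank ker ∂_1 − rank ∂_2 = (12 − 5) − 6 = 1, and the invariant factors of ∂_2 are all 1, so H_1 = Z.
  H_2: rank ker ∂_2 − rank ∂_3 = (6 − 6) − 0 = 0, and there is no ∂_3, so H_2 = 0.

As a check, the Euler characteristic is 6 − 12 + 6 = 0, which agrees with 1 − 1 + 0 = 0.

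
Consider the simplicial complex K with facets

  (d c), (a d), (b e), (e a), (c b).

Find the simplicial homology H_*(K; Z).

Fix the vertex order a < b < c < d < e and write every simplex with vertices in increasing order. Then dim K = 1 and the simplices of K are:

  0-simplices (5): a, b, c, d, e
  1-simplices (5): ad, ae, bc, be, cd

so the chain groups are C_0 ≅ Z^5, C_1 ≅ Z^5.

Boundary ∂_1: C_1 → C_0 is given by ∂[p,q] = [q] − [p]. For instance
  ∂bc = c − b.
As a 5×5 matrix over Z this has rank 4, with invariant factors (1,1,1,1).

Now H_k = ker ∂_k / im ∂_{k+1}, so:

  H_0: rank C_0 − rank ∂_1 = 5 − 4 = 1, and the invariant factors of ∂_1 are all 1, so H_0 = Z.
  H_1: rank ker ∂_1 − rank ∂_2 = (5 − 4) − 0 = 1, and there is no ∂_2, so H_1 = Z.

(K is a triangulation of the circle S^1.)

H_0 = Z,  H_1 = Z.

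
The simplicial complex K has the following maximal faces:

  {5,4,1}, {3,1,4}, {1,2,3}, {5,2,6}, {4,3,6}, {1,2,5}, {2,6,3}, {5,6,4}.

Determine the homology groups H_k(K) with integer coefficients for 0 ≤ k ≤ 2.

We work with the vertex ordering 1 < 2 < 3 < 4 < 5 < 6. The simplices of K, each written with vertices in increasing order, are:

  0-simplices (6): [1], [2], [3], [4], [5], [6]
  1-simplices (12): [1,2], [1,3], [1,4], [1,5], [2,3], [2,5], [2,6], [3,4], [3,6], [4,5], [4,6], [5,6]
  2-simplices (8): [1,2,3], [1,2,5], [1,3,4], [1,4,5], [2,3,6], [2,5,6], [3,4,6], [4,5,6]

Hence C_0 ≅ Z^6, C_1 ≅ Z^12, C_2 ≅ Z^8.

Boundary ∂_1: C_1 → C_0 sends each edge [p,q] (with p < q) to q − p. For instance
  ∂[5,6] = [6] − [5].
This gives a 6×12 integer matrix of rank 5; reducing to Smith normal form yields diagonal entries (1,1,1,1,1).

The boundary map ∂_2: C_2 → C_1 acts by ∂[p,q,r] = [q,r] − [p,r] + [p,q]. For instance
  ∂[1,2,5] = [2,5] − [1,5] + [1,2],
  ∂[1,2,3] = [2,3] − [1,3] + [1,2].
The 12×8 boundary matrix has rank 7 and Smith normal form diag(1,1,1,1,1,1,1).

From H_k ≅ ker(∂_k) / im(∂_{k+1}) we obtain:

  H_0: rank C_0 − rank ∂_1 = 6 − 5 = 1, and the invariant factors of ∂_1 are all 1, so H_0 ≅ Z.
  H_1: rank ker ∂_1 − rank ∂_2 = (12 − 5) − 7 = 0, and the invariant factors of ∂_2 are all 1, so H_1 ≅ 0.
  H_2: rank ker ∂_2 − rank ∂_3 = (8 − 7) − 0 = 1, and there is no ∂_3, so H_2 ≅ Z.

(K is a triangulation of the 2-sphere S^2.)

H_0 ≅ Z,  H_1 = 0,  H_2 ≅ Z.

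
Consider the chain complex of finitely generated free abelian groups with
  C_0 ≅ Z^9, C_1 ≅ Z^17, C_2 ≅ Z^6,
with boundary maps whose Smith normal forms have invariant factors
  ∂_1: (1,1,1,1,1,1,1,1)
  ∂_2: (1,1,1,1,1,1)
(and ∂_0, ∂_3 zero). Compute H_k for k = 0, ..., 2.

H_0: b_0 = 9 − 0 − 8 = 1; torsion from ∂_1 factors > 1: none. So H_0 ≅ Z.
H_1: b_1 = 17 − 8 − 6 = 3; torsion from ∂_2 factors > 1: none. So H_1 ≅ Z^3.
H_2: b_2 = 6 − 6 − 0 = 0; torsion from ∂_3 factors > 1: none. So H_2 ≅ 0.

H_0 ≅ Z,  H_1 ≅ Z^3,  H_2 = 0.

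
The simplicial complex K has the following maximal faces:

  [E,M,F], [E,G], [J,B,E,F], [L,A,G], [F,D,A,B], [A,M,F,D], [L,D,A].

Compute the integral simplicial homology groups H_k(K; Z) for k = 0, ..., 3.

We work with the vertex ordering A < B < D < E < F < G < J < L < M. The simplices of K, each written with vertices in increasing order, are:

  0-simplices (9): A, B, D, E, F, G, J, L, M
  1-simplices (20): AB, AD, AF, AG, AL, AM, BD, BE, BF, BJ, DF, DL, DM, EF, EG, EJ, EM, FJ, FM, GL
  2-simplices (14): ABD, ABF, ADF, ADL, ADM, AFM, AGL, BDF, BEF, BEJ, BFJ, DFM, EFJ, EFM
  3-simplices (3): ABDF, ADFM, BEFJ

giving chain groups C_0 ≅ Z^9, C_1 ≅ Z^20, C_2 ≅ Z^14, C_3 ≅ Z^3.

The boundary map ∂_1: C_1 → C_0 is given by ∂[p,q] = [q] − [p]. For instance
  ∂BF = F − B.
The 9×20 boundary matrix has rank 8 and Smith normal form diag(1,1,1,1,1,1,1,1).

∂_2: C_2 → C_1 maps a triangle to the signed sum of its edges. For instance
  ∂AFM = FM − AM + AF,
  ∂ABF = BF − AF + AB.
The 20×14 boundary matrix has rank 11 and Smith normal form diag(1,1,1,1,1,1,1,1,1,1,1).

Boundary ∂_3: C_3 → C_2 sends each 3-simplex σ to the alternating sum Σ_i (−1)^i (σ with its i-th vertex removed). For instance
  ∂ADFM = DFM − AFM + ADM − ADF,
  ∂BEFJ = EFJ − BFJ + BEJ − BEF.
The resulting 14×3 matrix has rank 3, and its Smith normal form has invariant factors (1,1,1).

Reading off H_k = ker ∂_k / im ∂_{k+1}:

  H_0: rank C_0 − rank ∂_1 = 9 − 8 = 1, and the invariant factors of ∂_1 are all 1, so H_0 ≅ Z.
  H_1: rank ker ∂_1 − rank ∂_2 = (20 − 8) − 11 = 1, and the invariant factors of ∂_2 are all 1, so H_1 ≅ Z.
  H_2: rank ker ∂_2 − rank ∂_3 = (14 − 11) − 3 = 0, and the invariant factors of ∂_3 are all 1, so H_2 ≅ 0.
  H_3: rank ker ∂_3 − rank ∂_4 = (3 − 3) − 0 = 0, and there is no ∂_4, so H_3 ≅ 0.

H_0 ≅ Z,  H_1 ≅ Z,  H_2 = 0,  H_3 = 0.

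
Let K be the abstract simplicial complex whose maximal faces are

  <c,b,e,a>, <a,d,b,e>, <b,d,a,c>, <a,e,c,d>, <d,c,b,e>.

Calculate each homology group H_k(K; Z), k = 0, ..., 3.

Order the vertices as a < b < c < d < e. Listing each simplex with vertices in this order, K has dimension 3 with simplices:

  0-simplices (5): a, b, c, d, e
  1-simplices (10): ab, ac, ad, ae, bc, bd, be, cd, ce, de
  2-simplices (10): abc, abd, abe, acd, ace, ade, bcd, bce, bde, cde
  3-simplices (5): abcd, abce, abde, acde, bcde

so the chain groups are C_0 ≅ Z^5, C_1 ≅ Z^10, C_2 ≅ Z^10, C_3 ≅ Z^5.

The boundary map ∂_1: C_1 → C_0 sends each edge [p,q] (with p < q) to q − p.
The 5×10 boundary matrix has rank 4 and Smith normal form diag(1,1,1,1).

∂_2: C_2 → C_1 maps a triangle to the signed sum of its edges. For instance
  ∂abc = bc − ac + ab,
  ∂ace = ce − ae + ac.
The resulting 10×10 matrix has rank 6, and its Smith normal form has invariant factors (1,1,1,1,1,1).

∂_3: C_3 → C_2 sends each 3-simplex σ to the alternating sum Σ_i (−1)^i (σ with its i-th vertex removed). For instance
  ∂abde = bde − ade + abe − abd,
  ∂bcde = cde − bde + bce − bcd.
This gives a 10×5 integer matrix of rank 4; reducing to Smith normal form yields diagonal entries (1,1,1,1).

Computing H_k = (kernel of ∂_k) / (image of ∂_{k+1}):

  H_0: rank C_0 − rank ∂_1 = 5 − 4 = 1, and the invariant factors of ∂_1 are all 1, so H_0 = Z.
  H_1: rank ker ∂_1 − rank ∂_2 = (10 − 4) − 6 = 0, and the invariant factors of ∂_2 are all 1, so H_1 = 0.
  H_2: rank ker ∂_2 − rank ∂_3 = (10 − 6) − 4 = 0, and the invariant factors of ∂_3 are all 1, so H_2 = 0.
  H_3: rank ker ∂_3 − rank ∂_4 = (5 − 4) − 0 = 1, and there is no ∂_4, so H_3 = Z.

(K is a triangulation of the 3-sphere S^3.)

H_0 = Z,  H_1 = 0,  H_2 = 0,  H_3 = Z.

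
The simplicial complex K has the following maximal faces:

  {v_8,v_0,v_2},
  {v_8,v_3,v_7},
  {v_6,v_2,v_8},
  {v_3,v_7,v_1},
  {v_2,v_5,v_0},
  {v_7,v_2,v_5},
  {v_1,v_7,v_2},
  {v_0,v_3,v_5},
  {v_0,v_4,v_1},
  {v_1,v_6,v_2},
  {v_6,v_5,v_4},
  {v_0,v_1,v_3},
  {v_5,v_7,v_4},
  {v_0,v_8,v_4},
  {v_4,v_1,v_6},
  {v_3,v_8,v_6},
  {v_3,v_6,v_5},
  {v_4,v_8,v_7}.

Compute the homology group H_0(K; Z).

We work with the vertex ordering v_0 < v_1 < v_2 < v_3 < v_4 < v_5 < v_6 < v_7 < v_8. The simplices of K, each written with vertices in increasing order, are:

  0-simplices (9): [v_0], [v_1], [v_2], [v_3], [v_4], [v_5], [v_6], [v_7], [v_8]
  1-simplices (27): (27 of them)
  2-simplices (18): (18 of them)

giving chain groups C_0 ≅ Z^9, C_1 ≅ Z^27, C_2 ≅ Z^18.

The boundary map ∂_1: C_1 → C_0 maps an edge to its endpoints' difference, ∂[p,q] = q − p. For instance
  ∂[v_3,v_7] = [v_7] − [v_3].
This gives a 9×27 integer matrix of rank 8; reducing to Smith normal form yields diagonal entries (1,1,1,1,1,1,1,1).

∂_2: C_2 → C_1 sends each 2-simplex [p,q,r] to [q,r] − [p,r] + [p,q]. For instance
  ∂[v_0,v_4,v_8] = [v_4,v_8] − [v_0,v_8] + [v_0,v_4],
  ∂[v_4,v_7,v_8] = [v_7,v_8] − [v_4,v_8] + [v_4,v_7].
The 27×18 boundary matrix has rank 17 and Smith normal form diag(1,1,1,1,1,1,1,1,1,1,1,1,1,1,1,1,1).

From H_k ≅ ker(∂_k) / im(∂_{k+1}) we obtain:

  H_0: rank C_0 − rank ∂_1 = 9 − 8 = 1, and the invariant factors of ∂_1 are all 1, so H_0 ≅ Z.

H_0 = Z.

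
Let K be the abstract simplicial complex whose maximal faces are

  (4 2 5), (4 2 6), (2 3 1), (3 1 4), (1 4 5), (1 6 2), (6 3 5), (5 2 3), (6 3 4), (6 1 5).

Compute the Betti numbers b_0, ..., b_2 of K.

Fix the vertex order 1 < 2 < 3 < 4 < 5 < 6 and write every simplex with vertices in increasing order. Then dim K = 2 and the simplices of K are:

  0-simplices (6): [1], [2], [3], [4], [5], [6]
  1-simplices (15): [1,2], [1,3], [1,4], [1,5], [1,6], [2,3], [2,4], [2,5], [2,6], [3,4], [3,5], [3,6], [4,5], [4,6], [5,6]
  2-simplices (10): [1,2,3], [1,2,6], [1,3,4], [1,4,5], [1,5,6], [2,3,5], [2,4,5], [2,4,6], [3,4,6], [3,5,6]

giving chain groups C_0 ≅ Z^6, C_1 ≅ Z^15, C_2 ≅ Z^10.

∂_1: C_1 → C_0 sends each edge [p,q] (with p < q) to q − p.
This gives a 6×15 integer matrix of rank 5; reducing to Smith normal form yields diagonal entries (1,1,1,1,1).

The boundary map ∂_2: C_2 → C_1 maps a triangle to the signed sum of its edges. For instance
  ∂[2,4,6] = [4,6] − [2,6] + [2,4],
  ∂[3,4,6] = [4,6] − [3,6] + [3,4].
The resulting 15×10 matrix has rank 10, and its Smith normal form has invariant factors (1,1,1,1,1,1,1,1,1,2).

Reading off H_k = ker ∂_k / im ∂_{k+1}:

  H_0: rank C_0 − rank ∂_1 = 6 − 5 = 1, and the invariant factors of ∂_1 are all 1, so H_0 = Z.
  H_1: rank ker ∂_1 − rank ∂_2 = (15 − 5) − 10 = 0, and ∂_2 has invariant factor 2 > 1, so H_1 = Z/2.
  H_2: rank ker ∂_2 − rank ∂_3 = (10 − 10) − 0 = 0, and there is no ∂_3, so H_2 = 0.

As a check, the Euler characteristic is 6 − 15 + 10 = 1, which agrees with 1 − 0 + 0 = 1.
(K is a triangulation of the real projective plane RP^2.)

Hence the Betti numbers are b_0 = 1, b_1 = 0, b_2 = 0.

b_0 = 1, b_1 = 0, b_2 = 0.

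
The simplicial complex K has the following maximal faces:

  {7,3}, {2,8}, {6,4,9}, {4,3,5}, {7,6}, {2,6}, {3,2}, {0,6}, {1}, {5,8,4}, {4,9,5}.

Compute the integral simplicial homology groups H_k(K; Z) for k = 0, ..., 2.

H_0 = Z^2,  H_1 = Z^3,  H_2 = 0.

We work with the vertex ordering 0 < 1 < 2 < 3 < 4 < 5 < 6 < 7 < 8 < 9. The simplices of K, each written with vertices in increasing order, are:

  0-simplices (10): [0], [1], [2], [3], [4], [5], [6], [7], [8], [9]
  1-simplices (15): [0,6], [2,3], [2,6], [2,8], [3,4], [3,5], [3,7], [4,5], [4,6], [4,8], [4,9], [5,8], [5,9], [6,7], [6,9]
  2-simplices (4): [3,4,5], [4,5,8], [4,5,9], [4,6,9]

Hence C_0 ≅ Z^10, C_1 ≅ Z^15, C_2 ≅ Z^4.

∂_1: C_1 → C_0 maps an edge to its endpoints' difference, ∂[p,q] = q − p.
The 10×15 boundary matrix has rank 8 and Smith normal form diag(1,1,1,1,1,1,1,1).

Boundary ∂_2: C_2 → C_1 sends each 2-simplex [p,q,r] to [q,r] − [p,r] + [p,q]. For instance
  ∂[4,5,8] = [5,8] − [4,8] + [4,5],
  ∂[3,4,5] = [4,5] − [3,5] + [3,4].
This gives a 15×4 integer matrix of rank 4; reducing to Smith normal form yields diagonal entries (1,1,1,1).

From H_k ≅ ker(∂_k) / im(∂_{k+1}) we obtain:

  H_0: rank C_0 − rank ∂_1 = 10 − 8 = 2, and the invariant factors of ∂_1 are all 1, so H_0 = Z^2.
  H_1: rank ker ∂_1 − rank ∂_2 = (15 − 8) − 4 = 3, and the invariant factors of ∂_2 are all 1, so H_1 = Z^3.
  H_2: rank ker ∂_2 − rank ∂_3 = (4 − 4) − 0 = 0, and there is no ∂_3, so H_2 = 0.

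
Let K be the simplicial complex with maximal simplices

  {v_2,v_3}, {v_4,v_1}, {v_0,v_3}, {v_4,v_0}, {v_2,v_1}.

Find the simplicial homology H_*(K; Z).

H_0 = Z,  H_1 = Z.

We work with the vertex ordering v_0 < v_1 < v_2 < v_3 < v_4. The simplices of K, each written with vertices in increasing order, are:

  0-simplices (5): [v_0], [v_1], [v_2], [v_3], [v_4]
  1-simplices (5): [v_0,v_3], [v_0,v_4], [v_1,v_2], [v_1,v_4], [v_2,v_3]

so the chain groups are C_0 ≅ Z^5, C_1 ≅ Z^5.

∂_1: C_1 → C_0 is given by ∂[p,q] = [q] − [p]. For instance
  ∂[v_0,v_4] = [v_4] − [v_0].
The 5×5 boundary matrix has rank 4 and Smith normal form diag(1,1,1,1).

Now H_k = ker ∂_k / im ∂_{k+1}, so:

  H_0: rank C_0 − rank ∂_1 = 5 − 4 = 1, and the invariant factors of ∂_1 are all 1, so H_0 ≅ Z.
  H_1: rank ker ∂_1 − rank ∂_2 = (5 − 4) − 0 = 1, and there is no ∂_2, so H_1 ≅ Z.

As a check, the Euler characteristic is 5 − 5 = 0, which agrees with 1 − 1 = 0.
(K is a triangulation of the circle S^1.)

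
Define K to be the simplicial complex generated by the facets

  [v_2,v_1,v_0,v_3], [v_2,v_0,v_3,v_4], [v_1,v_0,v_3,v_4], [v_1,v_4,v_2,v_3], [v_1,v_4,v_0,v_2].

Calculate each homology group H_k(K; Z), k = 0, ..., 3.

Order the vertices as v_0 < v_1 < v_2 < v_3 < v_4. Listing each simplex with vertices in this order, K has dimension 3 with simplices:

  0-simplices (5): [v_0], [v_1], [v_2], [v_3], [v_4]
  1-simplices (10): [v_0,v_1], [v_0,v_2], [v_0,v_3], [v_0,v_4], [v_1,v_2], [v_1,v_3], [v_1,v_4], [v_2,v_3], [v_2,v_4], [v_3,v_4]
  2-simplices (10): [v_0,v_1,v_2], [v_0,v_1,v_3], [v_0,v_1,v_4], [v_0,v_2,v_3], [v_0,v_2,v_4], [v_0,v_3,v_4], [v_1,v_2,v_3], [v_1,v_2,v_4], [v_1,v_3,v_4], [v_2,v_3,v_4]
  3-simplices (5): [v_0,v_1,v_2,v_3], [v_0,v_1,v_2,v_4], [v_0,v_1,v_3,v_4], [v_0,v_2,v_3,v_4], [v_1,v_2,v_3,v_4]

giving chain groups C_0 ≅ Z^5, C_1 ≅ Z^10, C_2 ≅ Z^10, C_3 ≅ Z^5.

Boundary ∂_1: C_1 → C_0 sends each edge [p,q] (with p < q) to q − p. For instance
  ∂[v_0,v_4] = [v_4] − [v_0].
The resulting 5×10 matrix has rank 4, and its Smith normal form has invariant factors (1,1,1,1).

Boundary ∂_2: C_2 → C_1 maps a triangle to the signed sum of its edges. For instance
  ∂[v_0,v_1,v_4] = [v_1,v_4] − [v_0,v_4] + [v_0,v_1],
  ∂[v_0,v_2,v_4] = [v_2,v_4] − [v_0,v_4] + [v_0,v_2].
As a 10×10 matrix over Z this has rank 6, with invariant factors (1,1,1,1,1,1).

Boundary ∂_3: C_3 → C_2 sends each 3-simplex σ to the alternating sum Σ_i (−1)^i (σ with its i-th vertex removed). For instance
  ∂[v_0,v_1,v_3,v_4] = [v_1,v_3,v_4] − [v_0,v_3,v_4] + [v_0,v_1,v_4] − [v_0,v_1,v_3],
  ∂[v_1,v_2,v_3,v_4] = [v_2,v_3,v_4] − [v_1,v_3,v_4] + [v_1,v_2,v_4] − [v_1,v_2,v_3].
This gives a 10×5 integer matrix of rank 4; reducing to Smith normal form yields diagonal entries (1,1,1,1).

Computing H_k = (kernel of ∂_k) / (image of ∂_{k+1}):

  H_0: rank C_0 − rank ∂_1 = 5 − 4 = 1, and the invariant factors of ∂_1 are all 1, so H_0 ≅ Z.
  H_1: rank ker ∂_1 − rank ∂_2 = (10 − 4) − 6 = 0, and the invariant factors of ∂_2 are all 1, so H_1 ≅ 0.
  H_2: rank ker ∂_2 − rank ∂_3 = (10 − 6) − 4 = 0, and the invariant factors of ∂_3 are all 1, so H_2 ≅ 0.
  H_3: rank ker ∂_3 − rank ∂_4 = (5 − 4) − 0 = 1, and there is no ∂_4, so H_3 ≅ Z.

H_0 ≅ Z,  H_1 = 0,  H_2 = 0,  H_3 ≅ Z.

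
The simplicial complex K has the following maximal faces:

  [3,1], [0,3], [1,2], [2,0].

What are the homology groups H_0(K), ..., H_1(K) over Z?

Fix the vertex order 0 < 1 < 2 < 3 and write every simplex with vertices in increasing order. Then dim K = 1 and the simplices of K are:

  0-simplices (4): [0], [1], [2], [3]
  1-simplices (4): [0,2], [0,3], [1,2], [1,3]

giving chain groups C_0 ≅ Z^4, C_1 ≅ Z^4.

∂_1: C_1 → C_0 sends each edge [p,q] (with p < q) to q − p. For instance
  ∂[0,2] = [2] − [0].
The 4×4 boundary matrix has rank 3 and Smith normal form diag(1,1,1).

Now H_k = ker ∂_k / im ∂_{k+1}, so:

  H_0: rank C_0 − rank ∂_1 = 4 − 3 = 1, and the invariant factors of ∂_1 are all 1, so H_0 = Z.
  H_1: rank ker ∂_1 − rank ∂_2 = (4 − 3) − 0 = 1, and there is no ∂_2, so H_1 = Z.

H_0 = Z,  H_1 = Z.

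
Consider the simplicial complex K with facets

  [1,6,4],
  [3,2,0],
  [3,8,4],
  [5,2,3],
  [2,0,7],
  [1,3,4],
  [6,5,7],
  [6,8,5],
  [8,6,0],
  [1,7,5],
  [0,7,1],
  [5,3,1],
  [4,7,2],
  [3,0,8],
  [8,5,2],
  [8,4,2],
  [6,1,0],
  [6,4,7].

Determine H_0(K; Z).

H_0 = Z.

Order the vertices as 0 < 1 < 2 < 3 < 4 < 5 < 6 < 7 < 8. Listing each simplex with vertices in this order, K has dimension 2 with simplices:

  0-simplices (9): [0], [1], [2], [3], [4], [5], [6], [7], [8]
  1-simplices (27): (27 of them)
  2-simplices (18): [0,1,6], [0,1,7], [0,2,3], [0,2,7], [0,3,8], [0,6,8], [1,3,4], [1,3,5], [1,4,6], [1,5,7], [2,3,5], [2,4,7], [2,4,8], [2,5,8], [3,4,8], [4,6,7], [5,6,7], [5,6,8]

Hence C_0 ≅ Z^9, C_1 ≅ Z^27, C_2 ≅ Z^18.

The boundary map ∂_1: C_1 → C_0 is given by ∂[p,q] = [q] − [p]. For instance
  ∂[6,7] = [7] − [6].
This gives a 9×27 integer matrix of rank 8; reducing to Smith normal form yields diagonal entries (1,1,1,1,1,1,1,1).

Boundary ∂_2: C_2 → C_1 maps a triangle to the signed sum of its edges. For instance
  ∂[1,3,4] = [3,4] − [1,4] + [1,3],
  ∂[2,3,5] = [3,5] − [2,5] + [2,3].
This gives a 27×18 integer matrix of rank 18; reducing to Smith normal form yields diagonal entries (1,1,1,1,1,1,1,1,1,1,1,1,1,1,1,1,1,2).

Now H_k = ker ∂_k / im ∂_{k+1}, so:

  H_0: rank C_0 − rank ∂_1 = 9 − 8 = 1, and the invariant factors of ∂_1 are all 1, so H_0 ≅ Z.

(K is a triangulation of the Klein bottle.)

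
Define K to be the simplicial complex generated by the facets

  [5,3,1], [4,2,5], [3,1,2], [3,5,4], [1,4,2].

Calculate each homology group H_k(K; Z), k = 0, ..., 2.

H_0 = Z,  H_1 = Z,  H_2 = 0.

Order the vertices as 1 < 2 < 3 < 4 < 5. Listing each simplex with vertices in this order, K has dimension 2 with simplices:

  0-simplices (5): [1], [2], [3], [4], [5]
  1-simplices (10): [1,2], [1,3], [1,4], [1,5], [2,3], [2,4], [2,5], [3,4], [3,5], [4,5]
  2-simplices (5): [1,2,3], [1,2,4], [1,3,5], [2,4,5], [3,4,5]

Hence C_0 ≅ Z^5, C_1 ≅ Z^10, C_2 ≅ Z^5.

Boundary ∂_1: C_1 → C_0 is given by ∂[p,q] = [q] − [p].
The 5×10 boundary matrix has rank 4 and Smith normal form diag(1,1,1,1).

The boundary map ∂_2: C_2 → C_1 sends each 2-simplex [p,q,r] to [q,r] − [p,r] + [p,q]. For instance
  ∂[3,4,5] = [4,5] − [3,5] + [3,4],
  ∂[1,3,5] = [3,5] − [1,5] + [1,3].
This gives a 10×5 integer matrix of rank 5; reducing to Smith normal form yields diagonal entries (1,1,1,1,1).

Now H_k = ker ∂_k / im ∂_{k+1}, so:

  H_0: rank C_0 − rank ∂_1 = 5 − 4 = 1, and the invariant factors of ∂_1 are all 1, so H_0 = Z.
  H_1: rank ker ∂_1 − rank ∂_2 = (10 − 4) − 5 = 1, and the invariant factors of ∂_2 are all 1, so H_1 = Z.
  H_2: rank ker ∂_2 − rank ∂_3 = (5 − 5) − 0 = 0, and there is no ∂_3, so H_2 = 0.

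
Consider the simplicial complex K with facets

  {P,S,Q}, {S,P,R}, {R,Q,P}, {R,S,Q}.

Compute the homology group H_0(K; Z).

H_0 ≅ Z.

Fix the vertex order P < Q < R < S and write every simplex with vertices in increasing order. Then dim K = 2 and the simplices of K are:

  0-simplices (4): P, Q, R, S
  1-simplices (6): PQ, PR, PS, QR, QS, RS
  2-simplices (4): PQR, PQS, PRS, QRS

Hence C_0 ≅ Z^4, C_1 ≅ Z^6, C_2 ≅ Z^4.

Boundary ∂_1: C_1 → C_0 maps an edge to its endpoints' difference, ∂[p,q] = q − p.
The resulting 4×6 matrix has rank 3, and its Smith normal form has invariant factors (1,1,1).

The boundary map ∂_2: C_2 → C_1 maps a triangle to the signed sum of its edges. For instance
  ∂QRS = RS − QS + QR,
  ∂PQS = QS − PS + PQ.
The 6×4 boundary matrix has rank 3 and Smith normal form diag(1,1,1).

Now H_k = ker ∂_k / im ∂_{k+1}, so:

  H_0: rank C_0 − rank ∂_1 = 4 − 3 = 1, and the invariant factors of ∂_1 are all 1, so H_0 ≅ Z.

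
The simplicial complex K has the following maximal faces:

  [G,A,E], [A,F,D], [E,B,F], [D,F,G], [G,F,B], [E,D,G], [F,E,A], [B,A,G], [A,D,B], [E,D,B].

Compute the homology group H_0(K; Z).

Order the vertices as A < B < D < E < F < G. Listing each simplex with vertices in this order, K has dimension 2 with simplices:

  0-simplices (6): A, B, D, E, F, G
  1-simplices (15): AB, AD, AE, AF, AG, BD, BE, BF, BG, DE, DF, DG, EF, EG, FG
  2-simplices (10): ABD, ABG, ADF, AEF, AEG, BDE, BEF, BFG, DEG, DFG

so the chain groups are C_0 ≅ Z^6, C_1 ≅ Z^15, C_2 ≅ Z^10.

The boundary map ∂_1: C_1 → C_0 sends each edge [p,q] (with p < q) to q − p. For instance
  ∂DG = G − D.
As a 6×15 matrix over Z this has rank 5, with invariant factors (1,1,1,1,1).

Boundary ∂_2: C_2 → C_1 acts by ∂[p,q,r] = [q,r] − [p,r] + [p,q]. For instance
  ∂AEG = EG − AG + AE,
  ∂AEF = EF − AF + AE.
The 15×10 boundary matrix has rank 10 and Smith normal form diag(1,1,1,1,1,1,1,1,1,2).

Computing H_k = (kernel of ∂_k) / (image of ∂_{k+1}):

  H_0: rank C_0 − rank ∂_1 = 6 − 5 = 1, and the invariant factors of ∂_1 are all 1, so H_0 ≅ Z.

H_0 = Z.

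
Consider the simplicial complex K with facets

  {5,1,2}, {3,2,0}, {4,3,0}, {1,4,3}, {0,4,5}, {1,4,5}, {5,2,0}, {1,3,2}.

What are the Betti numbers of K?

b_0 = 1, b_1 = 0, b_2 = 1.

K has 6 vertices, 12 edges, 8 triangles.
rank ∂_0 = 0, rank ∂_1 = 5 ⇒ b_0 = 6 − 0 − 5 = 1; all invariant factors of ∂_1 are 1 so no torsion. So H_0 = Z.
rank ∂_1 = 5, rank ∂_2 = 7 ⇒ b_1 = 12 − 5 − 7 = 0; all invariant factors of ∂_2 are 1 so no torsion. So H_1 = 0.
rank ∂_2 = 7, rank ∂_3 = 0 ⇒ b_2 = 8 − 7 − 0 = 1. So H_2 = Z.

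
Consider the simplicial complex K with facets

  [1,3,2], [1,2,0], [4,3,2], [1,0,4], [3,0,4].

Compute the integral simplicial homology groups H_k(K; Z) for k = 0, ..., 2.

K has 5 vertices, 10 edges, 5 triangles.
rank ∂_0 = 0, rank ∂_1 = 4 ⇒ b_0 = 5 − 0 − 4 = 1; all invariant factors of ∂_1 are 1 so no torsion. So H_0 = Z.
rank ∂_1 = 4, rank ∂_2 = 5 ⇒ b_1 = 10 − 4 − 5 = 1; all invariant factors of ∂_2 are 1 so no torsion. So H_1 = Z.
rank ∂_2 = 5, rank ∂_3 = 0 ⇒ b_2 = 5 − 5 − 0 = 0. So H_2 = 0.

H_0 ≅ Z,  H_1 ≅ Z,  H_2 = 0.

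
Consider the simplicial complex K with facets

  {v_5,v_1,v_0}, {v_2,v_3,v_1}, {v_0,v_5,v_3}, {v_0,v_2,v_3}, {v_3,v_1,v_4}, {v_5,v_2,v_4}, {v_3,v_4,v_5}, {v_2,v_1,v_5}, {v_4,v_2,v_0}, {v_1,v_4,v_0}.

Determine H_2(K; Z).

K has 6 vertices, 15 edges, 10 triangles.
rank ∂_2 = 10, rank ∂_3 = 0 ⇒ b_2 = 10 − 10 − 0 = 0. So H_2 = 0.

H_2 = 0.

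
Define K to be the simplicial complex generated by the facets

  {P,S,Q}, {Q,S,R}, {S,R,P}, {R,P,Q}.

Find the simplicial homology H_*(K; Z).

We work with the vertex ordering P < Q < R < S. The simplices of K, each written with vertices in increasing order, are:

  0-simplices (4): P, Q, R, S
  1-simplices (6): PQ, PR, PS, QR, QS, RS
  2-simplices (4): PQR, PQS, PRS, QRS

giving chain groups C_0 ≅ Z^4, C_1 ≅ Z^6, C_2 ≅ Z^4.

The boundary map ∂_1: C_1 → C_0 is given by ∂[p,q] = [q] − [p].
This gives a 4×6 integer matrix of rank 3; reducing to Smith normal form yields diagonal entries (1,1,1).

The boundary map ∂_2: C_2 → C_1 sends each 2-simplex [p,q,r] to [q,r] − [p,r] + [p,q]. For instance
  ∂PQS = QS − PS + PQ,
  ∂PRS = RS − PS + PR.
The resulting 6×4 matrix has rank 3, and its Smith normal form has invariant factors (1,1,1).

Computing H_k = (kernel of ∂_k) / (image of ∂_{k+1}):

  H_0: rank C_0 − rank ∂_1 = 4 − 3 = 1, and the invariant factors of ∂_1 are all 1, so H_0 ≅ Z.
  H_1: rank ker ∂_1 − rank ∂_2 = (6 − 3) − 3 = 0, and the invariant factors of ∂_2 are all 1, so H_1 ≅ 0.
  H_2: rank ker ∂_2 − rank ∂_3 = (4 − 3) − 0 = 1, and there is no ∂_3, so H_2 ≅ Z.

(K is a triangulation of the 2-sphere S^2.)

H_0 ≅ Z,  H_1 = 0,  H_2 ≅ Z.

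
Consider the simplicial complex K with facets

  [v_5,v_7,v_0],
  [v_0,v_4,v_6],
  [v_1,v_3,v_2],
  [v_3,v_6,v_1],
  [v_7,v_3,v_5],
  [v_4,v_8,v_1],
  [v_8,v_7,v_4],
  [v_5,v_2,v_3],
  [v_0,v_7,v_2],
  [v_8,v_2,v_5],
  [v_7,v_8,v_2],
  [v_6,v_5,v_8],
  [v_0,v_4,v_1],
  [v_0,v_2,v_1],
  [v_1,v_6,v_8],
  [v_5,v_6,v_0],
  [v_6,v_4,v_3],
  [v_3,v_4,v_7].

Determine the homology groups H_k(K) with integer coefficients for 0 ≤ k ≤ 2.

We work with the vertex ordering v_0 < v_1 < v_2 < v_3 < v_4 < v_5 < v_6 < v_7 < v_8. The simplices of K, each written with vertices in increasing order, are:

  0-simplices (9): [v_0], [v_1], [v_2], [v_3], [v_4], [v_5], [v_6], [v_7], [v_8]
  1-simplices (27): (27 of them)
  2-simplices (18): (18 of them)

giving chain groups C_0 ≅ Z^9, C_1 ≅ Z^27, C_2 ≅ Z^18.

The boundary map ∂_1: C_1 → C_0 is given by ∂[p,q] = [q] − [p].
The 9×27 boundary matrix has rank 8 and Smith normal form diag(1,1,1,1,1,1,1,1).

∂_2: C_2 → C_1 maps a triangle to the signed sum of its edges. For instance
  ∂[v_2,v_7,v_8] = [v_7,v_8] − [v_2,v_8] + [v_2,v_7],
  ∂[v_0,v_4,v_6] = [v_4,v_6] − [v_0,v_6] + [v_0,v_4].
The 27×18 boundary matrix has rank 18 and Smith normal form diag(1,1,1,1,1,1,1,1,1,1,1,1,1,1,1,1,1,2).

Reading off H_k = ker ∂_k / im ∂_{k+1}:

  H_0: rank C_0 − rank ∂_1 = 9 − 8 = 1, and the invariant factors of ∂_1 are all 1, so H_0 ≅ Z.
  H_1: rank ker ∂_1 − rank ∂_2 = (27 − 8) − 18 = 1, and ∂_2 has invariant factor 2 > 1, so H_1 ≅ Z × Z/2.
  H_2: rank ker ∂_2 − rank ∂_3 = (18 − 18) − 0 = 0, and there is no ∂_3, so H_2 ≅ 0.

(K is a triangulation of the Klein bottle.)

H_0 ≅ Z,  H_1 ≅ Z × Z/2,  H_2 = 0.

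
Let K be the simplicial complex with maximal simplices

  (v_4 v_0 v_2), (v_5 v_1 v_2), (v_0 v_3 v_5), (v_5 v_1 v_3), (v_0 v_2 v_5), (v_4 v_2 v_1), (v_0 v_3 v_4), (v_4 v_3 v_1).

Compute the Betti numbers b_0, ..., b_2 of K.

b_0 = 1, b_1 = 0, b_2 = 1.

Take the total order v_0 < v_1 < v_2 < v_3 < v_4 < v_5 on the vertex set. Then K (dimension 2) consists of the simplices:

  0-simplices (6): [v_0], [v_1], [v_2], [v_3], [v_4], [v_5]
  1-simplices (12): [v_0,v_2], [v_0,v_3], [v_0,v_4], [v_0,v_5], [v_1,v_2], [v_1,v_3], [v_1,v_4], [v_1,v_5], [v_2,v_4], [v_2,v_5], [v_3,v_4], [v_3,v_5]
  2-simplices (8): [v_0,v_2,v_4], [v_0,v_2,v_5], [v_0,v_3,v_4], [v_0,v_3,v_5], [v_1,v_2,v_4], [v_1,v_2,v_5], [v_1,v_3,v_4], [v_1,v_3,v_5]

so the chain groups are C_0 ≅ Z^6, C_1 ≅ Z^12, C_2 ≅ Z^8.

∂_1: C_1 → C_0 is given by ∂[p,q] = [q] − [p]. For instance
  ∂[v_0,v_3] = [v_3] − [v_0].
The 6×12 boundary matrix has rank 5 and Smith normal form diag(1,1,1,1,1).

Boundary ∂_2: C_2 → C_1 maps a triangle to the signed sum of its edges. For instance
  ∂[v_0,v_2,v_5] = [v_2,v_5] − [v_0,v_5] + [v_0,v_2],
  ∂[v_1,v_2,v_4] = [v_2,v_4] − [v_1,v_4] + [v_1,v_2].
As a 12×8 matrix over Z this has rank 7, with invariant factors (1,1,1,1,1,1,1).

From H_k ≅ ker(∂_k) / im(∂_{k+1}) we obtain:

  H_0: rank C_0 − rank ∂_1 = 6 − 5 = 1, and the invariant factors of ∂_1 are all 1, so H_0 ≅ Z.
  H_1: rank ker ∂_1 − rank ∂_2 = (12 − 5) − 7 = 0, and the invariant factors of ∂_2 are all 1, so H_1 ≅ 0.
  H_2: rank ker ∂_2 − rank ∂_3 = (8 − 7) − 0 = 1, and there is no ∂_3, so H_2 ≅ Z.

As a check, the Euler characteristic is 6 − 12 + 8 = 2, which agrees with 1 − 0 + 1 = 2.

Hence the Betti numbers are b_0 = 1, b_1 = 0, b_2 = 1.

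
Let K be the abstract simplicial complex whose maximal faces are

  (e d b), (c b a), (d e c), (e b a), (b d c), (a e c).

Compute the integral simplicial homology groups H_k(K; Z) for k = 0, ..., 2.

Take the total order a < b < c < d < e on the vertex set. Then K (dimension 2) consists of the simplices:

  0-simplices (5): a, b, c, d, e
  1-simplices (9): ab, ac, ae, bc, bd, be, cd, ce, de
  2-simplices (6): abc, abe, ace, bcd, bde, cde

so the chain groups are C_0 ≅ Z^5, C_1 ≅ Z^9, C_2 ≅ Z^6.

Boundary ∂_1: C_1 → C_0 is given by ∂[p,q] = [q] − [p]. For instance
  ∂de = e − d.
The 5×9 boundary matrix has rank 4 and Smith normal form diag(1,1,1,1).

Boundary ∂_2: C_2 → C_1 sends each 2-simplex [p,q,r] to [q,r] − [p,r] + [p,q]. For instance
  ∂cde = de − ce + cd,
  ∂bcd = cd − bd + bc.
The resulting 9×6 matrix has rank 5, and its Smith normal form has invariant factors (1,1,1,1,1).

From H_k ≅ ker(∂_k) / im(∂_{k+1}) we obtain:

  H_0: rank C_0 − rank ∂_1 = 5 − 4 = 1, and the invariant factors of ∂_1 are all 1, so H_0 = Z.
  H_1: rank ker ∂_1 − rank ∂_2 = (9 − 4) − 5 = 0, and the invariant factors of ∂_2 are all 1, so H_1 = 0.
  H_2: rank ker ∂_2 − rank ∂_3 = (6 − 5) − 0 = 1, and there is no ∂_3, so H_2 = Z.

H_0 = Z,  H_1 = 0,  H_2 = Z.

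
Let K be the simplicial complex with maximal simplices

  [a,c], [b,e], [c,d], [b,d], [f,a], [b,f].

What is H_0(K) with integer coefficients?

H_0 ≅ Z.

We work with the vertex ordering a < b < c < d < e < f. The simplices of K, each written with vertices in increasing order, are:

  0-simplices (6): a, b, c, d, e, f
  1-simplices (6): ac, af, bd, be, bf, cd

so the chain groups are C_0 ≅ Z^6, C_1 ≅ Z^6.

Boundary ∂_1: C_1 → C_0 sends each edge [p,q] (with p < q) to q − p.
The 6×6 boundary matrix has rank 5 and Smith normal form diag(1,1,1,1,1).

Reading off H_k = ker ∂_k / im ∂_{k+1}:

  H_0: rank C_0 − rank ∂_1 = 6 − 5 = 1, and the invariant factors of ∂_1 are all 1, so H_0 ≅ Z.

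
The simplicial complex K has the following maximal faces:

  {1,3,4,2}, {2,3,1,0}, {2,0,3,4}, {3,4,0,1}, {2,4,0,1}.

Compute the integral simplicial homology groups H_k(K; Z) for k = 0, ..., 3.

We work with the vertex ordering 0 < 1 < 2 < 3 < 4. The simplices of K, each written with vertices in increasing order, are:

  0-simplices (5): [0], [1], [2], [3], [4]
  1-simplices (10): [0,1], [0,2], [0,3], [0,4], [1,2], [1,3], [1,4], [2,3], [2,4], [3,4]
  2-simplices (10): [0,1,2], [0,1,3], [0,1,4], [0,2,3], [0,2,4], [0,3,4], [1,2,3], [1,2,4], [1,3,4], [2,3,4]
  3-simplices (5): [0,1,2,3], [0,1,2,4], [0,1,3,4], [0,2,3,4], [1,2,3,4]

so the chain groups are C_0 ≅ Z^5, C_1 ≅ Z^10, C_2 ≅ Z^10, C_3 ≅ Z^5.

The boundary map ∂_1: C_1 → C_0 maps an edge to its endpoints' difference, ∂[p,q] = q − p.
This gives a 5×10 integer matrix of rank 4; reducing to Smith normal form yields diagonal entries (1,1,1,1).

The boundary map ∂_2: C_2 → C_1 acts by ∂[p,q,r] = [q,r] − [p,r] + [p,q]. For instance
  ∂[0,1,4] = [1,4] − [0,4] + [0,1],
  ∂[0,1,3] = [1,3] − [0,3] + [0,1].
The 10×10 boundary matrix has rank 6 and Smith normal form diag(1,1,1,1,1,1).

∂_3: C_3 → C_2 sends each 3-simplex σ to the alternating sum Σ_i (−1)^i (σ with its i-th vertex removed). For instance
  ∂[0,1,2,3] = [1,2,3] − [0,2,3] + [0,1,3] − [0,1,2],
  ∂[0,2,3,4] = [2,3,4] − [0,3,4] + [0,2,4] − [0,2,3].
The 10×5 boundary matrix has rank 4 and Smith normal form diag(1,1,1,1).

From H_k ≅ ker(∂_k) / im(∂_{k+1}) we obtain:

  H_0: rank C_0 − rank ∂_1 = 5 − 4 = 1, and the invariant factors of ∂_1 are all 1, so H_0 = Z.
  H_1: rank ker ∂_1 − rank ∂_2 = (10 − 4) − 6 = 0, and the invariant factors of ∂_2 are all 1, so H_1 = 0.
  H_2: rank ker ∂_2 − rank ∂_3 = (10 − 6) − 4 = 0, and the invariant factors of ∂_3 are all 1, so H_2 = 0.
  H_3: rank ker ∂_3 − rank ∂_4 = (5 − 4) − 0 = 1, and there is no ∂_4, so H_3 = Z.

(K is a triangulation of the 3-sphere S^3.)

H_0 ≅ Z,  H_1 = 0,  H_2 = 0,  H_3 ≅ Z.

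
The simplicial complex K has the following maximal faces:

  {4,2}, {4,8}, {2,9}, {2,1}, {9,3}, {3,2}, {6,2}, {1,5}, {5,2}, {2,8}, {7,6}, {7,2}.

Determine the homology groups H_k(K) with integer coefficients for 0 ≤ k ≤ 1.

H_0 = Z,  H_1 = Z^4.

We work with the vertex ordering 1 < 2 < 3 < 4 < 5 < 6 < 7 < 8 < 9. The simplices of K, each written with vertices in increasing order, are:

  0-simplices (9): [1], [2], [3], [4], [5], [6], [7], [8], [9]
  1-simplices (12): [1,2], [1,5], [2,3], [2,4], [2,5], [2,6], [2,7], [2,8], [2,9], [3,9], [4,8], [6,7]

Hence C_0 ≅ Z^9, C_1 ≅ Z^12.

∂_1: C_1 → C_0 maps an edge to its endpoints' difference, ∂[p,q] = q − p. For instance
  ∂[2,5] = [5] − [2].
As a 9×12 matrix over Z this has rank 8, with invariant factors (1,1,1,1,1,1,1,1).

From H_k ≅ ker(∂_k) / im(∂_{k+1}) we obtain:

  H_0: rank C_0 − rank ∂_1 = 9 − 8 = 1, and the invariant factors of ∂_1 are all 1, so H_0 = Z.
  H_1: rank ker ∂_1 − rank ∂_2 = (12 − 8) − 0 = 4, and there is no ∂_2, so H_1 = Z^4.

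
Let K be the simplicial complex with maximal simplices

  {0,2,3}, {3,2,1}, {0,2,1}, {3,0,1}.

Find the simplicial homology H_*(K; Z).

H_0 = Z,  H_1 = 0,  H_2 = Z.

We work with the vertex ordering 0 < 1 < 2 < 3. The simplices of K, each written with vertices in increasing order, are:

  0-simplices (4): [0], [1], [2], [3]
  1-simplices (6): [0,1], [0,2], [0,3], [1,2], [1,3], [2,3]
  2-simplices (4): [0,1,2], [0,1,3], [0,2,3], [1,2,3]

so the chain groups are C_0 ≅ Z^4, C_1 ≅ Z^6, C_2 ≅ Z^4.

∂_1: C_1 → C_0 is given by ∂[p,q] = [q] − [p]. For instance
  ∂[0,2] = [2] − [0].
As a 4×6 matrix over Z this has rank 3, with invariant factors (1,1,1).

Boundary ∂_2: C_2 → C_1 maps a triangle to the signed sum of its edges. For instance
  ∂[1,2,3] = [2,3] − [1,3] + [1,2],
  ∂[0,1,3] = [1,3] − [0,3] + [0,1].
As a 6×4 matrix over Z this has rank 3, with invariant factors (1,1,1).

Computing H_k = (kernel of ∂_k) / (image of ∂_{k+1}):

  H_0: rank C_0 − rank ∂_1 = 4 − 3 = 1, and the invariant factors of ∂_1 are all 1, so H_0 ≅ Z.
  H_1: rank ker ∂_1 − rank ∂_2 = (6 − 3) − 3 = 0, and the invariant factors of ∂_2 are all 1, so H_1 ≅ 0.
  H_2: rank ker ∂_2 − rank ∂_3 = (4 − 3) − 0 = 1, and there is no ∂_3, so H_2 ≅ Z.

As a check, the Euler characteristic is 4 − 6 + 4 = 2, which agrees with 1 − 0 + 1 = 2.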